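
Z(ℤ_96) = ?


Z(G) = {g ∈ G | gx = xg for all x ∈ G}
ℤ_96 is abelian, so Z(G) = G

Z(ℤ_96) = ℤ_96


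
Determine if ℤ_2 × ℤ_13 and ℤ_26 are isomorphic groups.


Comparing ℤ_2 × ℤ_13 and ℤ_26:
gcd(2,13) = 1, so ℤ_2 × ℤ_13 ≅ ℤ_26 (CRT)

Yes, ℤ_2 × ℤ_13 ≅ ℤ_26


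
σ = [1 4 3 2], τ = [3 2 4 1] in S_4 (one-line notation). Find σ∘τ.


σ∘τ: apply τ first, then σ
1 →τ 3 →σ 3
2 →τ 2 →σ 4
3 →τ 4 →σ 2
4 →τ 1 →σ 1

σ∘τ = [3 4 2 1]


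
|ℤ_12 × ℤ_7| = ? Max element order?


|ℤ_12 × ℤ_7| = 12 × 7 = 84
Max element order = lcm(12,7) = 84
Cyclic? Yes (gcd=1)

|ℤ_12×ℤ_7| = 84, max element order = 84


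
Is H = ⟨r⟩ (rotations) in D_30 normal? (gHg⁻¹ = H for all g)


H = ⟨r⟩ (rotations) in D_30
The rotation subgroup ⟨r⟩ has index 2 in D_30, so it is normal

Yes, normal subgroup


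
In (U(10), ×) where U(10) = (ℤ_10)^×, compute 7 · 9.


Operation: multiplication mod 10
7 · 9 = (a × b) mod 10 with a = 7, b = 9

7 · 9 = 3


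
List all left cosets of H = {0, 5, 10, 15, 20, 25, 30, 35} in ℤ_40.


H = {0, 5, 10, 15, 20, 25, 30, 35}, |H| = 8
Number of cosets = |G|/|H| = 40/8 = 5
0 + H = {0, 5, 10, 15, 20, 25, 30, 35}
1 + H = {1, 6, 11, 16, 21, 26, 31, 36}
2 + H = {2, 7, 12, 17, 22, 27, 32, 37}
3 + H = {3, 8, 13, 18, 23, 28, 33, 38}
4 + H = {4, 9, 14, 19, 24, 29, 34, 39}

Cosets: 0+H={0,5,10,15,20,25,30,35}; 1+H={1,6,11,16,21,26,31,36}; 2+H={2,7,12,17,22,27,32,37}; 3+H={3,8,13,18,23,28,33,38}; 4+H={4,9,14,19,24,29,34,39}


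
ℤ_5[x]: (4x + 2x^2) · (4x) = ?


Expand and collect like terms; reduce coefficients mod 5:
x^0: 0·0 = 0 ≡ 0 (mod 5)
x^1: 0·4 + 4·0 = 0 ≡ 0 (mod 5)
x^2: 4·4 + 2·0 = 16 ≡ 1 (mod 5)
x^3: 2·4 = 8 ≡ 3 (mod 5)
Result: x^2 + 3x^3

f · g = x^2 + 3x^3


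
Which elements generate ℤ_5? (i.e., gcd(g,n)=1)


g generates ℤ_n iff gcd(g,n) = 1
Checking each g ∈ {1,...,4}:
gcd(1,5) = 1
gcd(2,5) = 1
gcd(3,5) = 1
gcd(4,5) = 1
Generators: {1, 2, 3, 4}
Number of generators = φ(5) = 4

Generators of ℤ_5 = {1, 2, 3, 4}


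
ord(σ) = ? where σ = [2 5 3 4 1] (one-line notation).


Cycle decomposition: (1 2 5)
Cycle lengths: 3
Order = lcm(3) = 3

ord(σ) = 3


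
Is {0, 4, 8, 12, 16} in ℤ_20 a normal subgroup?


H = {0, 4, 8, 12, 16} in ℤ_20
ℤ_20 is abelian; every subgroup of an abelian group is normal

Yes, normal subgroup


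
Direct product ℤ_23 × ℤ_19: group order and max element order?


|ℤ_23 × ℤ_19| = 23 × 19 = 437
Max element order = lcm(23,19) = 437
Cyclic? Yes (gcd=1)

|ℤ_23×ℤ_19| = 437, max element order = 437


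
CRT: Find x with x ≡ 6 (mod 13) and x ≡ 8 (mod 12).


m₁ = 13, m₂ = 12, gcd = 1, so CRT applies. M = m₁·m₂ = 156
Let M₁ = M/m₁ = 12, M₂ = M/m₂ = 13
Find y₁ ≡ M₁⁻¹ (mod m₁): 12⁻¹ ≡ 12 (mod 13)
Find y₂ ≡ M₂⁻¹ (mod m₂): 13⁻¹ ≡ 1 (mod 12)
x = a₁·M₁·y₁ + a₂·M₂·y₂ = 6·12·12 + 8·13·1 = 968
Reduce mod 156: x ≡ 32
Check: 32 mod 13 = 6 ✓, 32 mod 12 = 8 ✓

x ≡ 32 (mod 156)


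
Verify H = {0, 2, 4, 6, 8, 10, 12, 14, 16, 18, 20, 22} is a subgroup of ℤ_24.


Subgroup test for H = {0, 2, 4, 6, 8, 10, 12, 14, 16, 18, 20, 22} in (ℤ_24, +):
(1) 0 ∈ H? Yes
(2) Closure: for all a,b ∈ H, (a+b) mod 24 ∈ H? Yes
(3) Inverses: for all a ∈ H, -a mod 24 ∈ H? Yes

Yes, H is a subgroup of ℤ_24


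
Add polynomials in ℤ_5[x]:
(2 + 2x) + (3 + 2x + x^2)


Add coefficients mod 5:
x^0: 2 + 3 = 0 (mod 5)
x^1: 2 + 2 = 4 (mod 5)
x^2: 0 + 1 = 1 (mod 5)
Result: 4x + x^2

f + g = 4x + x^2


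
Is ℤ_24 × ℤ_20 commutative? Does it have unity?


Direct product ring; commutative with unity (1,1); but (1,0)·(0,1) = (0,0) gives zero divisors, so not an integral domain
Commutative: Yes
Integral domain: No
Has unity: Yes

ℤ_24 × ℤ_20: Commutative=Yes, Unity=Yes


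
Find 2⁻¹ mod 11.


Use the extended Euclidean algorithm to write 1 = 2·s + 11·t; then s mod 11 is the inverse.
Euclidean algorithm:
  2 = 0·11 + 2
  11 = 5·2 + 1
  2 = 2·1 + 0
gcd(2,11) = 1
Back-substitution gives: 2·(-5) + 11·(1) = 1
So 2⁻¹ ≡ -5 ≡ 6 (mod 11)
Check: 2 × 6 = 12 ≡ 1 (mod 11) ✓

2⁻¹ ≡ 6 (mod 11)


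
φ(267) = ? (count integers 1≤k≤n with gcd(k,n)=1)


Factor n: 267 = 3 × 89
φ(n) = n · ∏(1 - 1/p) over distinct primes p | n
φ(267) = 267 · (1 - 1/3) · (1 - 1/89) = 176

φ(267) = 176


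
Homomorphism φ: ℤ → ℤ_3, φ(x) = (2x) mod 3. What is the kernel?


Kernel = preimage of identity
ker(φ) = {x ∈ ℤ : 2x ≡ 0 (mod 3)}. gcd(2,3) = 1, so 2x ≡ 0 (mod 3) ⟺ x ≡ 0 (mod 3/1 = 3). Hence ker(φ) = 3ℤ

ker(φ) = 3ℤ


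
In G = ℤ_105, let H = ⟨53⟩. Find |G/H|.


|⟨53⟩| = n / gcd(53, 105) = 105 / 1 = 105
H is normal (ℤ_105 is abelian).
|G/H| = |G| / |H| = 105 / 105 = 1

|G/H| = 1


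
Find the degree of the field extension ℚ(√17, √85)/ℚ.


[ℚ(√17,√85):ℚ] = [ℚ(√17,√85):ℚ(√17)]·[ℚ(√17):ℚ] = 2·2 = 4

[ℚ(√17, √85)/ℚ] = 4


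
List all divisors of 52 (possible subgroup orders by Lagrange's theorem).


Lagrange's theorem: |H| divides |G|
|G| = 52
Divisors of 52: 1, 2, 4, 13, 26, 52

Possible subgroup orders: {1, 2, 4, 13, 26, 52}


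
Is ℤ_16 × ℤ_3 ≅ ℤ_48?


Comparing ℤ_16 × ℤ_3 and ℤ_48:
gcd(16,3) = 1, so ℤ_16 × ℤ_3 ≅ ℤ_48 (CRT)

Yes, ℤ_16 × ℤ_3 ≅ ℤ_48


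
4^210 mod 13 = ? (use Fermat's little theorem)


Fermat's little theorem: if p is prime and gcd(a,p)=1, then a^(p-1) ≡ 1 (mod p)
p = 13 is prime, gcd(4,13) = 1
Reduce exponent: 210 mod 12 = 6
So 4^210 ≡ 4^6 (mod 13)
4^6 mod 13 = 1

4^210 ≡ 1 (mod 13)


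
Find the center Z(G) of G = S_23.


Z(G) = {g ∈ G | gx = xg for all x ∈ G}
S_n is non-abelian for n ≥ 3; Z(S_23) is trivial

Z(S_23) = {e}


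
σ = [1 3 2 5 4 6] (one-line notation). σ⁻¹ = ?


To find σ⁻¹, swap domain and range:
σ(1) = 1 → σ⁻¹(1) = 1
σ(2) = 3 → σ⁻¹(3) = 2
σ(3) = 2 → σ⁻¹(2) = 3
σ(4) = 5 → σ⁻¹(5) = 4
σ(5) = 4 → σ⁻¹(4) = 5
σ(6) = 6 → σ⁻¹(6) = 6

σ⁻¹ = [1 3 2 5 4 6]


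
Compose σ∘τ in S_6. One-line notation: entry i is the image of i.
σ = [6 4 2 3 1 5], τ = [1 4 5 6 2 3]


σ∘τ: apply τ first, then σ
1 →τ 1 →σ 6
2 →τ 4 →σ 3
3 →τ 5 →σ 1
4 →τ 6 →σ 5
5 →τ 2 →σ 4
6 →τ 3 →σ 2

σ∘τ = [6 3 1 5 4 2]


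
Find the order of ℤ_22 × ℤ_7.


|A × B| = |A| · |B|
|ℤ_22 × ℤ_7| = 22 × 7 = 154

|ℤ_22 × ℤ_7| = 154


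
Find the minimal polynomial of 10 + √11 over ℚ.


Let α = 10 + √11. Then α - 10 = √11, so (α - 10)² = 11, giving α² - 20α + 89 = 0. Degree 2 and α ∉ ℚ, so this is the minimal polynomial.

Minimal polynomial: x² - 20x + 89


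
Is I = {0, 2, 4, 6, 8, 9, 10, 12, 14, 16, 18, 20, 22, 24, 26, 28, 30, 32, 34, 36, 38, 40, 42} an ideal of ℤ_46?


Check ideal conditions for I = {0, 2, 4, 6, 8, 9, 10, 12, 14, 16, 18, 20, 22, 24, 26, 28, 30, 32, 34, 36, 38, 40, 42} in ℤ_46:
(1) I is an additive subgroup? No
(2) For r ∈ ℤ_46 and a ∈ I: r·a ∈ I? No  [counterexample: r=2, a=22, r·a mod 46 = 44 ∉ I]

No, I is not an ideal of ℤ_46


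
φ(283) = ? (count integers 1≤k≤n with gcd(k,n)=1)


Factor n: 283 = 283
φ(n) = n · ∏(1 - 1/p) over distinct primes p | n
φ(283) = 283 · (1 - 1/283) = 282

φ(283) = 282


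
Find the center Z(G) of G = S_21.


Z(G) = {g ∈ G | gx = xg for all x ∈ G}
S_n is non-abelian for n ≥ 3; Z(S_21) is trivial

Z(S_21) = {e}


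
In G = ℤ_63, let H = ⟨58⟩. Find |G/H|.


|⟨58⟩| = n / gcd(58, 63) = 63 / 1 = 63
H is normal (ℤ_63 is abelian).
|G/H| = |G| / |H| = 63 / 63 = 1

|G/H| = 1


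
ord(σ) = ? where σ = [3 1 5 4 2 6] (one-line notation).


Cycle decomposition: (1 3 5 2)
Cycle lengths: 4
Order = lcm(4) = 4

ord(σ) = 4


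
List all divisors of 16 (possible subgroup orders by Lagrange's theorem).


Lagrange's theorem: |H| divides |G|
|G| = 16
Divisors of 16: 1, 2, 4, 8, 16

Possible subgroup orders: {1, 2, 4, 8, 16}


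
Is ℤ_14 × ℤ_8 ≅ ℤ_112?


Comparing ℤ_14 × ℤ_8 and ℤ_112:
gcd(14,8) = 2 ≠ 1. Max element order in ℤ_14×ℤ_8 is lcm(14,8) = 56 < 112, so it has no element of order 112

No, ℤ_14 × ℤ_8 ≇ ℤ_112


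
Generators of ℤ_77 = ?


g generates ℤ_n iff gcd(g,n) = 1
Prime factors of 77: 7, 11
Generators are g ∈ {1,...,76} not divisible by any of these primes.
Generators: {1, 2, 3, 4, 5, 6, 8, 9, 10, 12, 13, 15, 16, 17, 18, 19, 20, 23, 24, 25, 26, 27, 29, 30, 31, 32, 34, 36, 37, 38, 39, 40, 41, 43, 45, 46, 47, 48, 50, 51, 52, 53, 54, 57, 58, 59, 60, 61, 62, 64, 65, 67, 68, 69, 71, 72, 73, 74, 75, 76}
Number of generators = φ(77) = 60

Generators of ℤ_77 = {1, 2, 3, 4, 5, 6, 8, 9, 10, 12, 13, 15, 16, 17, 18, 19, 20, 23, 24, 25, 26, 27, 29, 30, 31, 32, 34, 36, 37, 38, 39, 40, 41, 43, 45, 46, 47, 48, 50, 51, 52, 53, 54, 57, 58, 59, 60, 61, 62, 64, 65, 67, 68, 69, 71, 72, 73, 74, 75, 76}


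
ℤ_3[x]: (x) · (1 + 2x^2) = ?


Expand and collect like terms; reduce coefficients mod 3:
x^0: 0·1 = 0 ≡ 0 (mod 3)
x^1: 0·0 + 1·1 = 1 ≡ 1 (mod 3)
x^2: 0·2 + 1·0 = 0 ≡ 0 (mod 3)
x^3: 1·2 = 2 ≡ 2 (mod 3)
Result: x + 2x^3

f · g = x + 2x^3


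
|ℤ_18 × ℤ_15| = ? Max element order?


|ℤ_18 × ℤ_15| = 18 × 15 = 270
Max element order = lcm(18,15) = 90
Cyclic? No (gcd=3)

|ℤ_18×ℤ_15| = 270, max element order = 90


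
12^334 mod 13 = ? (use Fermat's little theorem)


Fermat's little theorem: if p is prime and gcd(a,p)=1, then a^(p-1) ≡ 1 (mod p)
p = 13 is prime, gcd(12,13) = 1
Reduce exponent: 334 mod 12 = 10
So 12^334 ≡ 12^10 (mod 13)
12^10 mod 13 = 1

12^334 ≡ 1 (mod 13)


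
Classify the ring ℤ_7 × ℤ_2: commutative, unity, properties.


Direct product ring; commutative with unity (1,1); but (1,0)·(0,1) = (0,0) gives zero divisors, so not an integral domain
Commutative: Yes
Integral domain: No
Has unity: Yes

ℤ_7 × ℤ_2: Commutative=Yes, Unity=Yes


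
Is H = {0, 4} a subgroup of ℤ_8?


Subgroup test for H = {0, 4} in (ℤ_8, +):
(1) 0 ∈ H? Yes
(2) Closure: for all a,b ∈ H, (a+b) mod 8 ∈ H? Yes
(3) Inverses: for all a ∈ H, -a mod 8 ∈ H? Yes

Yes, H is a subgroup of ℤ_8


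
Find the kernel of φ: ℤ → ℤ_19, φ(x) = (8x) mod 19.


Kernel = preimage of identity
ker(φ) = {x ∈ ℤ : 8x ≡ 0 (mod 19)}. gcd(8,19) = 1, so 8x ≡ 0 (mod 19) ⟺ x ≡ 0 (mod 19/1 = 19). Hence ker(φ) = 19ℤ

ker(φ) = 19ℤ


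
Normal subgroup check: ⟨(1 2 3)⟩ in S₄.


H = ⟨(1 2 3)⟩ in S₄
(1 4)(1 2 3)(1 4)⁻¹ = (4 2 3) ∉ ⟨(1 2 3)⟩

No, not a normal subgroup


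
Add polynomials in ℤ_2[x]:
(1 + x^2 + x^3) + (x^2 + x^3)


Add coefficients mod 2:
x^0: 1 + 0 = 1 (mod 2)
x^1: 0 + 0 = 0 (mod 2)
x^2: 1 + 1 = 0 (mod 2)
x^3: 1 + 1 = 0 (mod 2)
Result: 1

f + g = 1


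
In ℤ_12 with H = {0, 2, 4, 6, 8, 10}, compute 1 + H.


1 + H = {1 + h (mod 12) : h ∈ H}
1+0=1, 1+2=3, 1+4=5, 1+6=7, 1+8=9, 1+10=11

1 + H = {1, 3, 5, 7, 9, 11}


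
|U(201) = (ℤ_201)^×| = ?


U(n) is the group of units mod n; |U(n)| = φ(n)
|U(201)| = φ(201) = 132

|U(201) = (ℤ_201)^×| = 132


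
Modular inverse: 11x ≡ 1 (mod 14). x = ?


Use the extended Euclidean algorithm to write 1 = 11·s + 14·t; then s mod 14 is the inverse.
Euclidean algorithm:
  11 = 0·14 + 11
  14 = 1·11 + 3
  11 = 3·3 + 2
  3 = 1·2 + 1
  2 = 2·1 + 0
gcd(11,14) = 1
Back-substitution gives: 11·(-5) + 14·(4) = 1
So 11⁻¹ ≡ -5 ≡ 9 (mod 14)
Check: 11 × 9 = 99 ≡ 1 (mod 14) ✓

11⁻¹ ≡ 9 (mod 14)


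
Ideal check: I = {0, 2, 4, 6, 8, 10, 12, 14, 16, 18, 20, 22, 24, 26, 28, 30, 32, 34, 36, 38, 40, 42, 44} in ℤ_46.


Check ideal conditions for I = {0, 2, 4, 6, 8, 10, 12, 14, 16, 18, 20, 22, 24, 26, 28, 30, 32, 34, 36, 38, 40, 42, 44} in ℤ_46:
(1) I is an additive subgroup? Yes
(2) For r ∈ ℤ_46 and a ∈ I: r·a ∈ I? Yes

Yes, I is an ideal of ℤ_46


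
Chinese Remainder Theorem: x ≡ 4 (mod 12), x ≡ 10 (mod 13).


m₁ = 12, m₂ = 13, gcd = 1, so CRT applies. M = m₁·m₂ = 156
Let M₁ = M/m₁ = 13, M₂ = M/m₂ = 12
Find y₁ ≡ M₁⁻¹ (mod m₁): 13⁻¹ ≡ 1 (mod 12)
Find y₂ ≡ M₂⁻¹ (mod m₂): 12⁻¹ ≡ 12 (mod 13)
x = a₁·M₁·y₁ + a₂·M₂·y₂ = 4·13·1 + 10·12·12 = 1492
Reduce mod 156: x ≡ 88
Check: 88 mod 12 = 4 ✓, 88 mod 13 = 10 ✓

x ≡ 88 (mod 156)


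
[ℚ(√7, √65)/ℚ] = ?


[ℚ(√7,√65):ℚ] = [ℚ(√7,√65):ℚ(√7)]·[ℚ(√7):ℚ] = 2·2 = 4

[ℚ(√7, √65)/ℚ] = 4


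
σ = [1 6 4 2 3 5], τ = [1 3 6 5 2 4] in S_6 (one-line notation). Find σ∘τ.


σ∘τ: apply τ first, then σ
1 →τ 1 →σ 1
2 →τ 3 →σ 4
3 →τ 6 →σ 5
4 →τ 5 →σ 3
5 →τ 2 →σ 6
6 →τ 4 →σ 2

σ∘τ = [1 4 5 3 6 2]


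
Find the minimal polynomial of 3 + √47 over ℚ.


Let α = 3 + √47. Then α - 3 = √47, so (α - 3)² = 47, giving α² - 6α - 38 = 0. Degree 2 and α ∉ ℚ, so this is the minimal polynomial.

Minimal polynomial: x² - 6x - 38


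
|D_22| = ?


|D_n| = 2n (n rotations and n reflections)
|D_22| = 2×22 = 44

|D_22| = 44


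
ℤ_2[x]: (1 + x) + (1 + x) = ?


Add coefficients mod 2:
x^0: 1 + 1 = 0 (mod 2)
x^1: 1 + 1 = 0 (mod 2)
Result: 0

f + g = 0


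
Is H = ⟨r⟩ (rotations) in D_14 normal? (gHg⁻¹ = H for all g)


H = ⟨r⟩ (rotations) in D_14
The rotation subgroup ⟨r⟩ has index 2 in D_14, so it is normal

Yes, normal subgroup


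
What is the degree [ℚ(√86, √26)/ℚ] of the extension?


[ℚ(√86,√26):ℚ] = [ℚ(√86,√26):ℚ(√86)]·[ℚ(√86):ℚ] = 2·2 = 4

[ℚ(√86, √26)/ℚ] = 4


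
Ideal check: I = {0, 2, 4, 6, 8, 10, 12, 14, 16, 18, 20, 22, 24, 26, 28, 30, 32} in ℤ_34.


Check ideal conditions for I = {0, 2, 4, 6, 8, 10, 12, 14, 16, 18, 20, 22, 24, 26, 28, 30, 32} in ℤ_34:
(1) I is an additive subgroup? Yes
(2) For r ∈ ℤ_34 and a ∈ I: r·a ∈ I? Yes

Yes, I is an ideal of ℤ_34


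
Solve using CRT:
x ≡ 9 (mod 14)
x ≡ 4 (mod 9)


m₁ = 14, m₂ = 9, gcd = 1, so CRT applies. M = m₁·m₂ = 126
Let M₁ = M/m₁ = 9, M₂ = M/m₂ = 14
Find y₁ ≡ M₁⁻¹ (mod m₁): 9⁻¹ ≡ 11 (mod 14)
Find y₂ ≡ M₂⁻¹ (mod m₂): 14⁻¹ ≡ 2 (mod 9)
x = a₁·M₁·y₁ + a₂·M₂·y₂ = 9·9·11 + 4·14·2 = 1003
Reduce mod 126: x ≡ 121
Check: 121 mod 14 = 9 ✓, 121 mod 9 = 4 ✓

x ≡ 121 (mod 126)


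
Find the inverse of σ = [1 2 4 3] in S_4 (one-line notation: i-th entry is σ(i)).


To find σ⁻¹, swap domain and range:
σ(1) = 1 → σ⁻¹(1) = 1
σ(2) = 2 → σ⁻¹(2) = 2
σ(3) = 4 → σ⁻¹(4) = 3
σ(4) = 3 → σ⁻¹(3) = 4

σ⁻¹ = [1 2 4 3]


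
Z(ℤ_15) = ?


Z(G) = {g ∈ G | gx = xg for all x ∈ G}
ℤ_15 is abelian, so Z(G) = G

Z(ℤ_15) = ℤ_15


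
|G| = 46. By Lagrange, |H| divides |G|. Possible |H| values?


Lagrange's theorem: |H| divides |G|
|G| = 46
Divisors of 46: 1, 2, 23, 46

Possible subgroup orders: {1, 2, 23, 46}


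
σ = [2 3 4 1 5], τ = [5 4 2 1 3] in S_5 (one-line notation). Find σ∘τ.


σ∘τ: apply τ first, then σ
1 →τ 5 →σ 5
2 →τ 4 →σ 1
3 →τ 2 →σ 3
4 →τ 1 →σ 2
5 →τ 3 →σ 4

σ∘τ = [5 1 3 2 4]


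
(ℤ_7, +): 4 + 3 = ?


Operation: addition mod 7
4 + 3 = (a + b) mod 7 with a = 4, b = 3

4 + 3 = 0


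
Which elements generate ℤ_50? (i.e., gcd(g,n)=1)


g generates ℤ_n iff gcd(g,n) = 1
Prime factors of 50: 2, 5
Generators are g ∈ {1,...,49} not divisible by any of these primes.
Generators: {1, 3, 7, 9, 11, 13, 17, 19, 21, 23, 27, 29, 31, 33, 37, 39, 41, 43, 47, 49}
Number of generators = φ(50) = 20

Generators of ℤ_50 = {1, 3, 7, 9, 11, 13, 17, 19, 21, 23, 27, 29, 31, 33, 37, 39, 41, 43, 47, 49}


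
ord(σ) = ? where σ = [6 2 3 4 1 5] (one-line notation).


Cycle decomposition: (1 6 5)
Cycle lengths: 3
Order = lcm(3) = 3

ord(σ) = 3


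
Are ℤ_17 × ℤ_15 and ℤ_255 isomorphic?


Comparing ℤ_17 × ℤ_15 and ℤ_255:
gcd(17,15) = 1, so ℤ_17 × ℤ_15 ≅ ℤ_255 (CRT)

Yes, ℤ_17 × ℤ_15 ≅ ℤ_255


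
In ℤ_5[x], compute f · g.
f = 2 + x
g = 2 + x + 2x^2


Expand and collect like terms; reduce coefficients mod 5:
x^0: 2·2 = 4 ≡ 4 (mod 5)
x^1: 2·1 + 1·2 = 4 ≡ 4 (mod 5)
x^2: 2·2 + 1·1 = 5 ≡ 0 (mod 5)
x^3: 1·2 = 2 ≡ 2 (mod 5)
Result: 4 + 4x + 2x^3

f · g = 4 + 4x + 2x^3


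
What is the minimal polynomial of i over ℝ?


i satisfies x² + 1 = 0, irreducible over ℝ

Minimal polynomial: x² + 1


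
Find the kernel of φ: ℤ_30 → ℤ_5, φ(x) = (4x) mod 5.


Kernel = preimage of identity
ker(φ) = {x ∈ ℤ_30 : 4x ≡ 0 (mod 5)}. Since 5 | 30, φ is well-defined. The kernel is the cyclic subgroup ⟨5⟩ of ℤ_30 (order 6), i.e. {0, 5, 10, 15, 20, 25}

ker(φ) = {0, 5, 10, 15, 20, 25}


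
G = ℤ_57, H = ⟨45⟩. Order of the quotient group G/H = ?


|⟨45⟩| = n / gcd(45, 57) = 57 / 3 = 19
H is normal (ℤ_57 is abelian).
|G/H| = |G| / |H| = 57 / 19 = 3

|G/H| = 3


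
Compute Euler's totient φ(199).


Factor n: 199 = 199
φ(n) = n · ∏(1 - 1/p) over distinct primes p | n
φ(199) = 199 · (1 - 1/199) = 198

φ(199) = 198


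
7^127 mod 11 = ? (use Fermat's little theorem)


Fermat's little theorem: if p is prime and gcd(a,p)=1, then a^(p-1) ≡ 1 (mod p)
p = 11 is prime, gcd(7,11) = 1
Reduce exponent: 127 mod 10 = 7
So 7^127 ≡ 7^7 (mod 11)
7^7 mod 11 = 6

7^127 ≡ 6 (mod 11)


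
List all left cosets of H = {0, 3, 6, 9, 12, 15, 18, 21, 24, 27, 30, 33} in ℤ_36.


H = {0, 3, 6, 9, 12, 15, 18, 21, 24, 27, 30, 33}, |H| = 12
Number of cosets = |G|/|H| = 36/12 = 3
0 + H = {0, 3, 6, 9, 12, 15, 18, 21, 24, 27, 30, 33}
1 + H = {1, 4, 7, 10, 13, 16, 19, 22, 25, 28, 31, 34}
2 + H = {2, 5, 8, 11, 14, 17, 20, 23, 26, 29, 32, 35}

Cosets: 0+H={0,3,6,9,12,15,18,21,24,27,30,33}; 1+H={1,4,7,10,13,16,19,22,25,28,31,34}; 2+H={2,5,8,11,14,17,20,23,26,29,32,35}


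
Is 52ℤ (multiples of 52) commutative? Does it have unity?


52ℤ is a commutative ring under +,× but has no multiplicative identity (1 ∉ 52ℤ); it has no zero divisors, but without unity it is not an integral domain
Commutative: Yes
Integral domain: No
Has unity: No

52ℤ (multiples of 52): Commutative=Yes, Unity=No


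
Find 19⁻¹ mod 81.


Use the extended Euclidean algorithm to write 1 = 19·s + 81·t; then s mod 81 is the inverse.
Euclidean algorithm:
  19 = 0·81 + 19
  81 = 4·19 + 5
  19 = 3·5 + 4
  5 = 1·4 + 1
  4 = 4·1 + 0
gcd(19,81) = 1
Back-substitution gives: 19·(-17) + 81·(4) = 1
So 19⁻¹ ≡ -17 ≡ 64 (mod 81)
Check: 19 × 64 = 1216 ≡ 1 (mod 81) ✓

19⁻¹ ≡ 64 (mod 81)


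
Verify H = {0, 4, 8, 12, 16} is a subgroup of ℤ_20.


Subgroup test for H = {0, 4, 8, 12, 16} in (ℤ_20, +):
(1) 0 ∈ H? Yes
(2) Closure: for all a,b ∈ H, (a+b) mod 20 ∈ H? Yes
(3) Inverses: for all a ∈ H, -a mod 20 ∈ H? Yes

Yes, H is a subgroup of ℤ_20


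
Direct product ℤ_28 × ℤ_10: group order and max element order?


|ℤ_28 × ℤ_10| = 28 × 10 = 280
Max element order = lcm(28,10) = 140
Cyclic? No (gcd=2)

|ℤ_28×ℤ_10| = 280, max element order = 140


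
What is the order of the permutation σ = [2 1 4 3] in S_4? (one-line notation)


Cycle decomposition: (1 2) (3 4)
Cycle lengths: 2, 2
Order = lcm(2, 2) = 2

ord(σ) = 2


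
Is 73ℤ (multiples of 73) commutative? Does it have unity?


73ℤ is a commutative ring under +,× but has no multiplicative identity (1 ∉ 73ℤ); it has no zero divisors, but without unity it is not an integral domain
Commutative: Yes
Integral domain: No
Has unity: No

73ℤ (multiples of 73): Commutative=Yes, Unity=No


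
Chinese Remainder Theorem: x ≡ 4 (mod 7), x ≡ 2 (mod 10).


m₁ = 7, m₂ = 10, gcd = 1, so CRT applies. M = m₁·m₂ = 70
Let M₁ = M/m₁ = 10, M₂ = M/m₂ = 7
Find y₁ ≡ M₁⁻¹ (mod m₁): 10⁻¹ ≡ 5 (mod 7)
Find y₂ ≡ M₂⁻¹ (mod m₂): 7⁻¹ ≡ 3 (mod 10)
x = a₁·M₁·y₁ + a₂·M₂·y₂ = 4·10·5 + 2·7·3 = 242
Reduce mod 70: x ≡ 32
Check: 32 mod 7 = 4 ✓, 32 mod 10 = 2 ✓

x ≡ 32 (mod 70)


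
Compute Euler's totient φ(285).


Factor n: 285 = 3 × 5 × 19
φ(n) = n · ∏(1 - 1/p) over distinct primes p | n
φ(285) = 285 · (1 - 1/3) · (1 - 1/5) · (1 - 1/19) = 144

φ(285) = 144


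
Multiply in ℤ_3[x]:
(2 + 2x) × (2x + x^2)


Expand and collect like terms; reduce coefficients mod 3:
x^0: 2·0 = 0 ≡ 0 (mod 3)
x^1: 2·2 + 2·0 = 4 ≡ 1 (mod 3)
x^2: 2·1 + 2·2 = 6 ≡ 0 (mod 3)
x^3: 2·1 = 2 ≡ 2 (mod 3)
Result: x + 2x^3

f · g = x + 2x^3


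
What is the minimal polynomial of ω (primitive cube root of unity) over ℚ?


ω satisfies x² + x + 1 = 0 (the cyclotomic polynomial Φ₃)

Minimal polynomial: x² + x + 1


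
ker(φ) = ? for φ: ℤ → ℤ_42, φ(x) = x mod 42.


Kernel = preimage of identity
ker(φ) = {x ∈ ℤ : x ≡ 0 (mod 42)} = 42ℤ = {0, ±42, ±84, ...}

ker(φ) = 42ℤ


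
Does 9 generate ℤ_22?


g generates ℤ_n iff gcd(g, n) = 1
gcd(9, 22) = 1
Since gcd = 1, 9 is a generator.

Yes, 9 generates ℤ_22


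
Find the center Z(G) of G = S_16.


Z(G) = {g ∈ G | gx = xg for all x ∈ G}
S_n is non-abelian for n ≥ 3; Z(S_16) is trivial

Z(S_16) = {e}


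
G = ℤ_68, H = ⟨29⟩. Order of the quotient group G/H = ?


|⟨29⟩| = n / gcd(29, 68) = 68 / 1 = 68
H is normal (ℤ_68 is abelian).
|G/H| = |G| / |H| = 68 / 68 = 1

|G/H| = 1


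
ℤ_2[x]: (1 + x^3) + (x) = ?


Add coefficients mod 2:
x^0: 1 + 0 = 1 (mod 2)
x^1: 0 + 1 = 1 (mod 2)
x^2: 0 + 0 = 0 (mod 2)
x^3: 1 + 0 = 1 (mod 2)
Result: 1 + x + x^3

f + g = 1 + x + x^3


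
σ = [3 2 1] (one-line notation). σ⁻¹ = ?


To find σ⁻¹, swap domain and range:
σ(1) = 3 → σ⁻¹(3) = 1
σ(2) = 2 → σ⁻¹(2) = 2
σ(3) = 1 → σ⁻¹(1) = 3

σ⁻¹ = [3 2 1]


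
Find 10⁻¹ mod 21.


Use the extended Euclidean algorithm to write 1 = 10·s + 21·t; then s mod 21 is the inverse.
Euclidean algorithm:
  10 = 0·21 + 10
  21 = 2·10 + 1
  10 = 10·1 + 0
gcd(10,21) = 1
Back-substitution gives: 10·(-2) + 21·(1) = 1
So 10⁻¹ ≡ -2 ≡ 19 (mod 21)
Check: 10 × 19 = 190 ≡ 1 (mod 21) ✓

10⁻¹ ≡ 19 (mod 21)


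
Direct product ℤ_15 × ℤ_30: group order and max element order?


|ℤ_15 × ℤ_30| = 15 × 30 = 450
Max element order = lcm(15,30) = 30
Cyclic? No (gcd=15)

|ℤ_15×ℤ_30| = 450, max element order = 30


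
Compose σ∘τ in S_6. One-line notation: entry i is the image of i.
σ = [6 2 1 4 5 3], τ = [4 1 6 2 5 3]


σ∘τ: apply τ first, then σ
1 →τ 4 →σ 4
2 →τ 1 →σ 6
3 →τ 6 →σ 3
4 →τ 2 →σ 2
5 →τ 5 →σ 5
6 →τ 3 →σ 1

σ∘τ = [4 6 3 2 5 1]


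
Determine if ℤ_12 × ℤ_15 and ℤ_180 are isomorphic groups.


Comparing ℤ_12 × ℤ_15 and ℤ_180:
gcd(12,15) = 3 ≠ 1. Max element order in ℤ_12×ℤ_15 is lcm(12,15) = 60 < 180, so it has no element of order 180

No, ℤ_12 × ℤ_15 ≇ ℤ_180


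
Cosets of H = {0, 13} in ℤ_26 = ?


H = {0, 13}, |H| = 2
Number of cosets = |G|/|H| = 26/2 = 13
0 + H = {0, 13}
1 + H = {1, 14}
2 + H = {2, 15}
3 + H = {3, 16}
4 + H = {4, 17}
5 + H = {5, 18}
6 + H = {6, 19}
7 + H = {7, 20}
8 + H = {8, 21}
9 + H = {9, 22}
10 + H = {10, 23}
11 + H = {11, 24}
12 + H = {12, 25}

Cosets: 0+H={0,13}; 1+H={1,14}; 2+H={2,15}; 3+H={3,16}; 4+H={4,17}; 5+H={5,18}; 6+H={6,19}; 7+H={7,20}; 8+H={8,21}; 9+H={9,22}; 10+H={10,23}; 11+H={11,24}; 12+H={12,25}


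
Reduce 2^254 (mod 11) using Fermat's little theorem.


Fermat's little theorem: if p is prime and gcd(a,p)=1, then a^(p-1) ≡ 1 (mod p)
p = 11 is prime, gcd(2,11) = 1
Reduce exponent: 254 mod 10 = 4
So 2^254 ≡ 2^4 (mod 11)
2^4 mod 11 = 5

2^254 ≡ 5 (mod 11)


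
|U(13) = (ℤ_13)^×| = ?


U(n) is the group of units mod n; |U(n)| = φ(n)
|U(13)| = φ(13) = 12

|U(13) = (ℤ_13)^×| = 12


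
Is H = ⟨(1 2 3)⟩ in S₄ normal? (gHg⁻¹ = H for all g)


H = ⟨(1 2 3)⟩ in S₄
(1 4)(1 2 3)(1 4)⁻¹ = (4 2 3) ∉ ⟨(1 2 3)⟩

No, not a normal subgroup


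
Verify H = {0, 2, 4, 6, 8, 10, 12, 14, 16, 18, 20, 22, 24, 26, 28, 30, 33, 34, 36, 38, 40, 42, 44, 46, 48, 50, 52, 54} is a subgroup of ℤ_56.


Subgroup test for H = {0, 2, 4, 6, 8, 10, 12, 14, 16, 18, 20, 22, 24, 26, 28, 30, 33, 34, 36, 38, 40, 42, 44, 46, 48, 50, 52, 54} in (ℤ_56, +):
(1) 0 ∈ H? Yes
(2) Closure: for all a,b ∈ H, (a+b) mod 56 ∈ H? No  [counterexample: 2 + 30 = 32 ∉ H]
(3) Inverses: for all a ∈ H, -a mod 56 ∈ H? No

No, H is not a subgroup of ℤ_56


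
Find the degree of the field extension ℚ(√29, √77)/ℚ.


[ℚ(√29,√77):ℚ] = [ℚ(√29,√77):ℚ(√29)]·[ℚ(√29):ℚ] = 2·2 = 4

[ℚ(√29, √77)/ℚ] = 4


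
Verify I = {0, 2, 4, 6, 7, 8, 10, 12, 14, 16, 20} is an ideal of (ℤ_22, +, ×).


Check ideal conditions for I = {0, 2, 4, 6, 7, 8, 10, 12, 14, 16, 20} in ℤ_22:
(1) I is an additive subgroup? No
(2) For r ∈ ℤ_22 and a ∈ I: r·a ∈ I? No  [counterexample: r=2, a=20, r·a mod 22 = 18 ∉ I]

No, I is not an ideal of ℤ_22


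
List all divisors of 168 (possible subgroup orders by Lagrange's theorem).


Lagrange's theorem: |H| divides |G|
|G| = 168
Divisors of 168: 1, 2, 3, 4, 6, 7, 8, 12, 14, 21, 24, 28, 42, 56, 84, 168

Possible subgroup orders: {1, 2, 3, 4, 6, 7, 8, 12, 14, 21, 24, 28, 42, 56, 84, 168}


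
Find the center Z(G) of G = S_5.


Z(G) = {g ∈ G | gx = xg for all x ∈ G}
S_n is non-abelian for n ≥ 3; Z(S_5) is trivial

Z(S_5) = {e}


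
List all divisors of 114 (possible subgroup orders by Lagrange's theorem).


Lagrange's theorem: |H| divides |G|
|G| = 114
Divisors of 114: 1, 2, 3, 6, 19, 38, 57, 114

Possible subgroup orders: {1, 2, 3, 6, 19, 38, 57, 114}


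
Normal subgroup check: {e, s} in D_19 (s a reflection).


H = {e, s} in D_19 (s a reflection)
r·s·r⁻¹ = sr⁻² ≠ s for n ≥ 3, so {e, s} is not closed under conjugation

No, not a normal subgroup


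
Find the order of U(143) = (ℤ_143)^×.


U(n) is the group of units mod n; |U(n)| = φ(n)
|U(143)| = φ(143) = 120

|U(143) = (ℤ_143)^×| = 120


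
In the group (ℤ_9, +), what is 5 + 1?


Operation: addition mod 9
5 + 1 = (a + b) mod 9 with a = 5, b = 1

5 + 1 = 6


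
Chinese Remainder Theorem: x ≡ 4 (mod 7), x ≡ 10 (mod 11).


m₁ = 7, m₂ = 11, gcd = 1, so CRT applies. M = m₁·m₂ = 77
Let M₁ = M/m₁ = 11, M₂ = M/m₂ = 7
Find y₁ ≡ M₁⁻¹ (mod m₁): 11⁻¹ ≡ 2 (mod 7)
Find y₂ ≡ M₂⁻¹ (mod m₂): 7⁻¹ ≡ 8 (mod 11)
x = a₁·M₁·y₁ + a₂·M₂·y₂ = 4·11·2 + 10·7·8 = 648
Reduce mod 77: x ≡ 32
Check: 32 mod 7 = 4 ✓, 32 mod 11 = 10 ✓

x ≡ 32 (mod 77)


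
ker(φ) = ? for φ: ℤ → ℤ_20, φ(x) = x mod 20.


Kernel = preimage of identity
ker(φ) = {x ∈ ℤ : x ≡ 0 (mod 20)} = 20ℤ = {0, ±20, ±40, ...}

ker(φ) = 20ℤ


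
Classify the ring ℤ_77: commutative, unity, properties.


ℤ_77 is a commutative ring with unity 1; 77 = 7×11 is composite, so 7·11 ≡ 0 gives zero divisors (not an integral domain)
Commutative: Yes
Integral domain: No
Has unity: Yes

ℤ_77: Commutative=Yes, Unity=Yes


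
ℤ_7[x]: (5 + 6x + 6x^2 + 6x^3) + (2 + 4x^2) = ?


Add coefficients mod 7:
x^0: 5 + 2 = 0 (mod 7)
x^1: 6 + 0 = 6 (mod 7)
x^2: 6 + 4 = 3 (mod 7)
x^3: 6 + 0 = 6 (mod 7)
Result: 6x + 3x^2 + 6x^3

f + g = 6x + 3x^2 + 6x^3


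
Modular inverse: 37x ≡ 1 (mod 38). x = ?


Use the extended Euclidean algorithm to write 1 = 37·s + 38·t; then s mod 38 is the inverse.
Euclidean algorithm:
  37 = 0·38 + 37
  38 = 1·37 + 1
  37 = 37·1 + 0
gcd(37,38) = 1
Back-substitution gives: 37·(-1) + 38·(1) = 1
So 37⁻¹ ≡ -1 ≡ 37 (mod 38)
Check: 37 × 37 = 1369 ≡ 1 (mod 38) ✓

37⁻¹ ≡ 37 (mod 38)


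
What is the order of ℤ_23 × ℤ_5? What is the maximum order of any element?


|ℤ_23 × ℤ_5| = 23 × 5 = 115
Max element order = lcm(23,5) = 115
Cyclic? Yes (gcd=1)

|ℤ_23×ℤ_5| = 115, max element order = 115


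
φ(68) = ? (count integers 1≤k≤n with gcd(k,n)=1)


Factor n: 68 = 2^2 × 17
φ(n) = n · ∏(1 - 1/p) over distinct primes p | n
φ(68) = 68 · (1 - 1/2) · (1 - 1/17) = 32

φ(68) = 32


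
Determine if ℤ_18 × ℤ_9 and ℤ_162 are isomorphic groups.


Comparing ℤ_18 × ℤ_9 and ℤ_162:
gcd(18,9) = 9 ≠ 1. Max element order in ℤ_18×ℤ_9 is lcm(18,9) = 18 < 162, so it has no element of order 162

No, ℤ_18 × ℤ_9 ≇ ℤ_162


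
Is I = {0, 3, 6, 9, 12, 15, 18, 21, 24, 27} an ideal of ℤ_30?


Check ideal conditions for I = {0, 3, 6, 9, 12, 15, 18, 21, 24, 27} in ℤ_30:
(1) I is an additive subgroup? Yes
(2) For r ∈ ℤ_30 and a ∈ I: r·a ∈ I? Yes

Yes, I is an ideal of ℤ_30


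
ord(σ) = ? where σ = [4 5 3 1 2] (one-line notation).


Cycle decomposition: (1 4) (2 5)
Cycle lengths: 2, 2
Order = lcm(2, 2) = 2

ord(σ) = 2


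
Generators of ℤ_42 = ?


g generates ℤ_n iff gcd(g,n) = 1
Prime factors of 42: 2, 3, 7
Generators are g ∈ {1,...,41} not divisible by any of these primes.
Generators: {1, 5, 11, 13, 17, 19, 23, 25, 29, 31, 37, 41}
Number of generators = φ(42) = 12

Generators of ℤ_42 = {1, 5, 11, 13, 17, 19, 23, 25, 29, 31, 37, 41}


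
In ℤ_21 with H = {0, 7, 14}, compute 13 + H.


13 + H = {13 + h (mod 21) : h ∈ H}
13+0=13, 13+7=20, 13+14=6
13 + H = {6, 13, 20} = 6 + H

13 + H = {6, 13, 20}


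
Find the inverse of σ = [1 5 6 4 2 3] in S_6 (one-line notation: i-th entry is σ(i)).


To find σ⁻¹, swap domain and range:
σ(1) = 1 → σ⁻¹(1) = 1
σ(2) = 5 → σ⁻¹(5) = 2
σ(3) = 6 → σ⁻¹(6) = 3
σ(4) = 4 → σ⁻¹(4) = 4
σ(5) = 2 → σ⁻¹(2) = 5
σ(6) = 3 → σ⁻¹(3) = 6

σ⁻¹ = [1 5 6 4 2 3]


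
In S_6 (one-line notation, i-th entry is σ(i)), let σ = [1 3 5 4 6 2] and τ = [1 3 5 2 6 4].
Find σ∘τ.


σ∘τ: apply τ first, then σ
1 →τ 1 →σ 1
2 →τ 3 →σ 5
3 →τ 5 →σ 6
4 →τ 2 →σ 3
5 →τ 6 →σ 2
6 →τ 4 →σ 4

σ∘τ = [1 5 6 3 2 4]


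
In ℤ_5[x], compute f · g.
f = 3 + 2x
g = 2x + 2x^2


Expand and collect like terms; reduce coefficients mod 5:
x^0: 3·0 = 0 ≡ 0 (mod 5)
x^1: 3·2 + 2·0 = 6 ≡ 1 (mod 5)
x^2: 3·2 + 2·2 = 10 ≡ 0 (mod 5)
x^3: 2·2 = 4 ≡ 4 (mod 5)
Result: x + 4x^3

f · g = x + 4x^3


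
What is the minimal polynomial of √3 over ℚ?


√3 satisfies x² - 3 = 0, irreducible over ℚ since 3 is squarefree

Minimal polynomial: x² - 3


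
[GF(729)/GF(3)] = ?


GF(729) = GF(3^6), so the extension degree is 6

[GF(729)/GF(3)] = 6


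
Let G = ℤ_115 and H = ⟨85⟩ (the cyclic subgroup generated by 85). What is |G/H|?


|⟨85⟩| = n / gcd(85, 115) = 115 / 5 = 23
H is normal (ℤ_115 is abelian).
|G/H| = |G| / |H| = 115 / 23 = 5

|G/H| = 5


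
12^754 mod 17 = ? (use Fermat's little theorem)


Fermat's little theorem: if p is prime and gcd(a,p)=1, then a^(p-1) ≡ 1 (mod p)
p = 17 is prime, gcd(12,17) = 1
Reduce exponent: 754 mod 16 = 2
So 12^754 ≡ 12^2 (mod 17)
12^2 mod 17 = 8

12^754 ≡ 8 (mod 17)


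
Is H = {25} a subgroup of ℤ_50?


Subgroup test for H = {25} in (ℤ_50, +):
(1) 0 ∈ H? No
(2) Closure: for all a,b ∈ H, (a+b) mod 50 ∈ H? No  [counterexample: 25 + 25 = 0 ∉ H]
(3) Inverses: for all a ∈ H, -a mod 50 ∈ H? Yes

No, H is not a subgroup of ℤ_50


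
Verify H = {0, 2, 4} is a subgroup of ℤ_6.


Subgroup test for H = {0, 2, 4} in (ℤ_6, +):
(1) 0 ∈ H? Yes
(2) Closure: for all a,b ∈ H, (a+b) mod 6 ∈ H? Yes
(3) Inverses: for all a ∈ H, -a mod 6 ∈ H? Yes

Yes, H is a subgroup of ℤ_6


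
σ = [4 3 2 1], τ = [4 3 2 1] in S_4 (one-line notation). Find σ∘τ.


σ∘τ: apply τ first, then σ
1 →τ 4 →σ 1
2 →τ 3 →σ 2
3 →τ 2 →σ 3
4 →τ 1 →σ 4

σ∘τ = [1 2 3 4]


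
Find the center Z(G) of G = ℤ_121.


Z(G) = {g ∈ G | gx = xg for all x ∈ G}
ℤ_121 is abelian, so Z(G) = G

Z(ℤ_121) = ℤ_121


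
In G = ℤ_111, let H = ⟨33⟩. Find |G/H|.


|⟨33⟩| = n / gcd(33, 111) = 111 / 3 = 37
H is normal (ℤ_111 is abelian).
|G/H| = |G| / |H| = 111 / 37 = 3

|G/H| = 3


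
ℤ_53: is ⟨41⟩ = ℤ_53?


g generates ℤ_n iff gcd(g, n) = 1
gcd(41, 53) = 1
Since gcd = 1, 41 is a generator.

Yes, 41 generates ℤ_53


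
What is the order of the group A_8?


|A_n| = n!/2 (even permutations)
|A_8| = 8!/2 = 40320/2 = 20160

|A_8| = 20160


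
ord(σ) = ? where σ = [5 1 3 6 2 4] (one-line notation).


Cycle decomposition: (1 5 2) (4 6)
Cycle lengths: 3, 2
Order = lcm(3, 2) = 6

ord(σ) = 6


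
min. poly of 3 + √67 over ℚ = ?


Let α = 3 + √67. Then α - 3 = √67, so (α - 3)² = 67, giving α² - 6α - 58 = 0. Degree 2 and α ∉ ℚ, so this is the minimal polynomial.

Minimal polynomial: x² - 6x - 58


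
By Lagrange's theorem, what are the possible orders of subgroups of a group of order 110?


Lagrange's theorem: |H| divides |G|
|G| = 110
Divisors of 110: 1, 2, 5, 10, 11, 22, 55, 110

Possible subgroup orders: {1, 2, 5, 10, 11, 22, 55, 110}


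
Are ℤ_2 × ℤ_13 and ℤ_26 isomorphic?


Comparing ℤ_2 × ℤ_13 and ℤ_26:
gcd(2,13) = 1, so ℤ_2 × ℤ_13 ≅ ℤ_26 (CRT)

Yes, ℤ_2 × ℤ_13 ≅ ℤ_26


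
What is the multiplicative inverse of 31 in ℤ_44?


Use the extended Euclidean algorithm to write 1 = 31·s + 44·t; then s mod 44 is the inverse.
Euclidean algorithm:
  31 = 0·44 + 31
  44 = 1·31 + 13
  31 = 2·13 + 5
  13 = 2·5 + 3
  5 = 1·3 + 2
  3 = 1·2 + 1
  2 = 2·1 + 0
gcd(31,44) = 1
Back-substitution gives: 31·(-17) + 44·(12) = 1
So 31⁻¹ ≡ -17 ≡ 27 (mod 44)
Check: 31 × 27 = 837 ≡ 1 (mod 44) ✓

31⁻¹ ≡ 27 (mod 44)


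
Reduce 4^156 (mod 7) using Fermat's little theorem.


Fermat's little theorem: if p is prime and gcd(a,p)=1, then a^(p-1) ≡ 1 (mod p)
p = 7 is prime, gcd(4,7) = 1
Reduce exponent: 156 mod 6 = 0
So 4^156 ≡ 4^0 (mod 7)
4^0 = 1

4^156 ≡ 1 (mod 7)


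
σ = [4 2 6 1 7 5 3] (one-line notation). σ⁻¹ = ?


To find σ⁻¹, swap domain and range:
σ(1) = 4 → σ⁻¹(4) = 1
σ(2) = 2 → σ⁻¹(2) = 2
σ(3) = 6 → σ⁻¹(6) = 3
σ(4) = 1 → σ⁻¹(1) = 4
σ(5) = 7 → σ⁻¹(7) = 5
σ(6) = 5 → σ⁻¹(5) = 6
σ(7) = 3 → σ⁻¹(3) = 7

σ⁻¹ = [4 2 7 1 6 3 5]


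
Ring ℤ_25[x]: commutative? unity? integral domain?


ℤ_25 has zero divisors (5·5 ≡ 0), and these lift to constant zero divisors in ℤ_25[x]; so not an integral domain
Commutative: Yes
Integral domain: No
Has unity: Yes

ℤ_25[x]: Commutative=Yes, Unity=Yes


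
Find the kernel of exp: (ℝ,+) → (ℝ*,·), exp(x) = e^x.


Kernel = preimage of identity
ker(exp) = {x ∈ ℝ | e^x = 1} = {0}

ker(exp) = {0}


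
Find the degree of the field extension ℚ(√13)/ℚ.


√13 has minimal polynomial x² - 13 (irreducible over ℚ since 13 is squarefree)

[ℚ(√13)/ℚ] = 2


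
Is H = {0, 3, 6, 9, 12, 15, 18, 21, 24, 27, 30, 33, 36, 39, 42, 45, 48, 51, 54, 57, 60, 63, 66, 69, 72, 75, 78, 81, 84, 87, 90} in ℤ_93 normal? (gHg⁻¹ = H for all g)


H = {0, 3, 6, 9, 12, 15, 18, 21, 24, 27, 30, 33, 36, 39, 42, 45, 48, 51, 54, 57, 60, 63, 66, 69, 72, 75, 78, 81, 84, 87, 90} in ℤ_93
ℤ_93 is abelian; every subgroup of an abelian group is normal

Yes, normal subgroup


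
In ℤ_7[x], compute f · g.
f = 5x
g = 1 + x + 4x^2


Expand and collect like terms; reduce coefficients mod 7:
x^0: 0·1 = 0 ≡ 0 (mod 7)
x^1: 0·1 + 5·1 = 5 ≡ 5 (mod 7)
x^2: 0·4 + 5·1 = 5 ≡ 5 (mod 7)
x^3: 5·4 = 20 ≡ 6 (mod 7)
Result: 5x + 5x^2 + 6x^3

f · g = 5x + 5x^2 + 6x^3


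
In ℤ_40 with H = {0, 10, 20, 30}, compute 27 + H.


27 + H = {27 + h (mod 40) : h ∈ H}
27+0=27, 27+10=37, 27+20=7, 27+30=17
27 + H = {7, 17, 27, 37} = 7 + H

27 + H = {7, 17, 27, 37}


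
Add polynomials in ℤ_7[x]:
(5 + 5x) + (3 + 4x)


Add coefficients mod 7:
x^0: 5 + 3 = 1 (mod 7)
x^1: 5 + 4 = 2 (mod 7)
Result: 1 + 2x

f + g = 1 + 2x


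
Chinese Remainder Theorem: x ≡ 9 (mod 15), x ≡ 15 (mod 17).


m₁ = 15, m₂ = 17, gcd = 1, so CRT applies. M = m₁·m₂ = 255
Let M₁ = M/m₁ = 17, M₂ = M/m₂ = 15
Find y₁ ≡ M₁⁻¹ (mod m₁): 17⁻¹ ≡ 8 (mod 15)
Find y₂ ≡ M₂⁻¹ (mod m₂): 15⁻¹ ≡ 8 (mod 17)
x = a₁·M₁·y₁ + a₂·M₂·y₂ = 9·17·8 + 15·15·8 = 3024
Reduce mod 255: x ≡ 219
Check: 219 mod 15 = 9 ✓, 219 mod 17 = 15 ✓

x ≡ 219 (mod 255)


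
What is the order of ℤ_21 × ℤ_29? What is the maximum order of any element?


|ℤ_21 × ℤ_29| = 21 × 29 = 609
Max element order = lcm(21,29) = 609
Cyclic? Yes (gcd=1)

|ℤ_21×ℤ_29| = 609, max element order = 609


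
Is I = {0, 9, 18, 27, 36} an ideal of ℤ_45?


Check ideal conditions for I = {0, 9, 18, 27, 36} in ℤ_45:
(1) I is an additive subgroup? Yes
(2) For r ∈ ℤ_45 and a ∈ I: r·a ∈ I? Yes

Yes, I is an ideal of ℤ_45


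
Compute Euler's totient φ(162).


Factor n: 162 = 2 × 3^4
φ(n) = n · ∏(1 - 1/p) over distinct primes p | n
φ(162) = 162 · (1 - 1/2) · (1 - 1/3) = 54

φ(162) = 54


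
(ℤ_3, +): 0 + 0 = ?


Operation: addition mod 3
0 + 0 = (a + b) mod 3 with a = 0, b = 0

0 + 0 = 0


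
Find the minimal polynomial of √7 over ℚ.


√7 satisfies x² - 7 = 0, irreducible over ℚ since 7 is squarefree

Minimal polynomial: x² - 7


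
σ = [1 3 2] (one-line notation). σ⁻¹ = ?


To find σ⁻¹, swap domain and range:
σ(1) = 1 → σ⁻¹(1) = 1
σ(2) = 3 → σ⁻¹(3) = 2
σ(3) = 2 → σ⁻¹(2) = 3

σ⁻¹ = [1 3 2]


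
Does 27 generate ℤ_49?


g generates ℤ_n iff gcd(g, n) = 1
gcd(27, 49) = 1
Since gcd = 1, 27 is a generator.

Yes, 27 generates ℤ_49


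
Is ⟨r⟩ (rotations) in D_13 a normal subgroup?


H = ⟨r⟩ (rotations) in D_13
The rotation subgroup ⟨r⟩ has index 2 in D_13, so it is normal

Yes, normal subgroup


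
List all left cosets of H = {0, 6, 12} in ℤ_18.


H = {0, 6, 12}, |H| = 3
Number of cosets = |G|/|H| = 18/3 = 6
0 + H = {0, 6, 12}
1 + H = {1, 7, 13}
2 + H = {2, 8, 14}
3 + H = {3, 9, 15}
4 + H = {4, 10, 16}
5 + H = {5, 11, 17}

Cosets: 0+H={0,6,12}; 1+H={1,7,13}; 2+H={2,8,14}; 3+H={3,9,15}; 4+H={4,10,16}; 5+H={5,11,17}


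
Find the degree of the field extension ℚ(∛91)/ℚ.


∛91 has minimal polynomial x³ - 91 (irreducible over ℚ since 91 is not a perfect cube)

[ℚ(∛91)/ℚ] = 3


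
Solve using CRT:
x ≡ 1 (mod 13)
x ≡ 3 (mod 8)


m₁ = 13, m₂ = 8, gcd = 1, so CRT applies. M = m₁·m₂ = 104
Let M₁ = M/m₁ = 8, M₂ = M/m₂ = 13
Find y₁ ≡ M₁⁻¹ (mod m₁): 8⁻¹ ≡ 5 (mod 13)
Find y₂ ≡ M₂⁻¹ (mod m₂): 13⁻¹ ≡ 5 (mod 8)
x = a₁·M₁·y₁ + a₂·M₂·y₂ = 1·8·5 + 3·13·5 = 235
Reduce mod 104: x ≡ 27
Check: 27 mod 13 = 1 ✓, 27 mod 8 = 3 ✓

x ≡ 27 (mod 104)


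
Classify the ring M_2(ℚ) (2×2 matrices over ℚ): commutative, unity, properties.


Matrix multiplication is non-commutative for n ≥ 2; the identity matrix I is the unity; singular matrices give zero divisors, so not an integral domain
Commutative: No
Integral domain: No
Has unity: Yes

M_2(ℚ) (2×2 matrices over ℚ): Commutative=No, Unity=Yes


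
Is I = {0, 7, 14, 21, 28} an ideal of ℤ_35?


Check ideal conditions for I = {0, 7, 14, 21, 28} in ℤ_35:
(1) I is an additive subgroup? Yes
(2) For r ∈ ℤ_35 and a ∈ I: r·a ∈ I? Yes

Yes, I is an ideal of ℤ_35
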